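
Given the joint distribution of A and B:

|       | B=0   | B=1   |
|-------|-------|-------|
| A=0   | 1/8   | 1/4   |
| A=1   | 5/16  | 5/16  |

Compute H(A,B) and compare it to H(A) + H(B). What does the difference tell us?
Marginal P(A) (row sums):
  P(A=0) = 1/8 + 1/4 = 3/8
  P(A=1) = 5/16 + 5/16 = 5/8
Marginal P(B) (column sums):
  P(B=0) = 1/8 + 5/16 = 7/16
  P(B=1) = 1/4 + 5/16 = 9/16

H(A,B) = -[(1/8)·log₂(1/8) + (1/4)·log₂(1/4) + (5/16)·log₂(5/16) + (5/16)·log₂(5/16)]
  = 0.3750 + 0.5000 + 0.5244 + 0.5244
  = 1.9238 bits
H(A) = -[(3/8)·log₂(3/8) + (5/8)·log₂(5/8)]
  = 0.5306 + 0.4238
  = 0.9544 bits
H(B) = -[(7/16)·log₂(7/16) + (9/16)·log₂(9/16)]
  = 0.5218 + 0.4669
  = 0.9887 bits

H(A) + H(B) = 0.9544 + 0.9887 = 1.9431 bits
Difference: H(A) + H(B) - H(A,B) = 1.9431 - 1.9238 = 0.0193 bits = I(A;B)

The difference is the mutual information; it is positive here, so A and B are dependent (knowing one reduces uncertainty about the other by 0.0193 bits).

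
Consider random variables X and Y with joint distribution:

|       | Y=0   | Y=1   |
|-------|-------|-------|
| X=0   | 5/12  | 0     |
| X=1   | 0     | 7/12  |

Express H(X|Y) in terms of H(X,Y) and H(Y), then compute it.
H(X|Y) = H(X,Y) - H(Y)

Marginal P(Y) (column sums):
  P(Y=0) = 5/12 + 0 = 5/12
  P(Y=1) = 0 + 7/12 = 7/12

H(X,Y) = -[(5/12)·log₂(5/12) + (7/12)·log₂(7/12)]
  = 0.5263 + 0.4536
  = 0.9799 bits
H(Y) = -[(5/12)·log₂(5/12) + (7/12)·log₂(7/12)]
  = 0.5263 + 0.4536
  = 0.9799 bits

H(X|Y) = 0.9799 - 0.9799 = 0.0000 bits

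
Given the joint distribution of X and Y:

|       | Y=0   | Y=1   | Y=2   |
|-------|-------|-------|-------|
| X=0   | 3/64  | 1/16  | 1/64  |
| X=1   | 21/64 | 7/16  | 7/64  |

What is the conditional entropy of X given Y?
Marginal P(Y) (column sums):
  P(Y=0) = 3/64 + 21/64 = 3/8
  P(Y=1) = 1/16 + 7/16 = 1/2
  P(Y=2) = 1/64 + 7/64 = 1/8

H(X|Y) = -Σ P(X,Y)·log₂ P(X|Y), where P(X|Y) = P(X,Y) / P(Y)
  (X=0,Y=0): P(X|Y) = (3/64)/(3/8) = 1/8;  -(3/64)·log₂(1/8) = 0.1406
  (X=0,Y=1): P(X|Y) = (1/16)/(1/2) = 1/8;  -(1/16)·log₂(1/8) = 0.1875
  (X=0,Y=2): P(X|Y) = (1/64)/(1/8) = 1/8;  -(1/64)·log₂(1/8) = 0.0469
  (X=1,Y=0): P(X|Y) = (21/64)/(3/8) = 7/8;  -(21/64)·log₂(7/8) = 0.0632
  (X=1,Y=1): P(X|Y) = (7/16)/(1/2) = 7/8;  -(7/16)·log₂(7/8) = 0.0843
  (X=1,Y=2): P(X|Y) = (7/64)/(1/8) = 7/8;  -(7/64)·log₂(7/8) = 0.0211
H(X|Y) = 0.1406 + 0.1875 + 0.0469 + 0.0632 + 0.0843 + 0.0211
  = 0.5436 bits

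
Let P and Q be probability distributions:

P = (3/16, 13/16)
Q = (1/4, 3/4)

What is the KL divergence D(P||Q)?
D(P||Q) = Σ P(i) log₂(P(i)/Q(i))
  i=0: (3/16) × log₂((3/16)/(1/4)) = (3/16) × log₂(3/4) = -0.0778
  i=1: (13/16) × log₂((13/16)/(3/4)) = (13/16) × log₂(13/12) = 0.0938
D(P||Q) = -0.0778 + 0.0938
  = 0.0160 bits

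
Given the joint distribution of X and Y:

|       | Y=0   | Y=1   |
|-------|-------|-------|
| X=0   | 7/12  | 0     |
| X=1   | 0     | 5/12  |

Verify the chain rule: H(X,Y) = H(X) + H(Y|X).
Left side:
H(X,Y) = -[(7/12)·log₂(7/12) + (5/12)·log₂(5/12)]
  = 0.4536 + 0.5263
  = 0.9799 bits

Right side:
Marginal P(X) (row sums):
  P(X=0) = 7/12 + 0 = 7/12
  P(X=1) = 0 + 5/12 = 5/12
H(X) = -[(7/12)·log₂(7/12) + (5/12)·log₂(5/12)]
  = 0.4536 + 0.5263
  = 0.9799 bits
H(Y|X) = -Σ P(X,Y)·log₂ P(Y|X), where P(Y|X) = P(X,Y) / P(X)
  (cells with P(X,Y) = 0 contribute 0)
  (X=0,Y=0): P(Y|X) = (7/12)/(7/12) = 1;  -(7/12)·log₂(1) = 0.0000
  (X=1,Y=1): P(Y|X) = (5/12)/(5/12) = 1;  -(5/12)·log₂(1) = 0.0000
H(Y|X) = 0.0000 + 0.0000
  = 0.0000 bits
H(X) + H(Y|X) = 0.9799 + 0.0000 = 0.9799 bits

Both sides equal 0.9799 bits, so the chain rule holds ✓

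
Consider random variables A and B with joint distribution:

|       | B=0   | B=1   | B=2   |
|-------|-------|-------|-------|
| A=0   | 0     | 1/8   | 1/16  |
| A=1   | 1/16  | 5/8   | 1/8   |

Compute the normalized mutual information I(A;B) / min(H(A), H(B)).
Marginal P(A) (row sums):
  P(A=0) = 0 + 1/8 + 1/16 = 3/16
  P(A=1) = 1/16 + 5/8 + 1/8 = 13/16
Marginal P(B) (column sums):
  P(B=0) = 0 + 1/16 = 1/16
  P(B=1) = 1/8 + 5/8 = 3/4
  P(B=2) = 1/16 + 1/8 = 3/16

H(A) = -[(3/16)·log₂(3/16) + (13/16)·log₂(13/16)]
  = 0.4528 + 0.2434
  = 0.6962 bits
H(B) = -[(1/16)·log₂(1/16) + (3/4)·log₂(3/4) + (3/16)·log₂(3/16)]
  = 0.2500 + 0.3113 + 0.4528
  = 1.0141 bits
H(A,B) = -[(1/8)·log₂(1/8) + (1/16)·log₂(1/16) + (1/16)·log₂(1/16) + (5/8)·log₂(5/8) + (1/8)·log₂(1/8)]
  = 0.3750 + 0.2500 + 0.2500 + 0.4238 + 0.3750
  = 1.6738 bits

I(A;B) = H(A) + H(B) - H(A,B)
  = 0.6962 + 1.0141 - 1.6738
  = 0.0365 bits

min(H(A), H(B)) = min(0.6962, 1.0141) = 0.6962 bits
Normalized MI = 0.0365 / 0.6962 = 0.0524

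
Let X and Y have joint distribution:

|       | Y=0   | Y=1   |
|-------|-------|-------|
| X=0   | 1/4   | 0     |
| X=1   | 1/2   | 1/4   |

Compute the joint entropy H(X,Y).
H(X,Y) = -Σ P(X,Y) log₂ P(X,Y), summed over the non-zero cells:
H(X,Y) = -[(1/4)·log₂(1/4) + (1/2)·log₂(1/2) + (1/4)·log₂(1/4)]
  = 0.5000 + 0.5000 + 0.5000
  = 1.5000 bits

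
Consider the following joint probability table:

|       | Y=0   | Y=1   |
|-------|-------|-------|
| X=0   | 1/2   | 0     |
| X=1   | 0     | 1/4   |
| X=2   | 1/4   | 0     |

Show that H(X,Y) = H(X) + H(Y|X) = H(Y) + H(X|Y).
Marginal P(X) (row sums):
  P(X=0) = 1/2 + 0 = 1/2
  P(X=1) = 0 + 1/4 = 1/4
  P(X=2) = 1/4 + 0 = 1/4
Marginal P(Y) (column sums):
  P(Y=0) = 1/2 + 0 + 1/4 = 3/4
  P(Y=1) = 0 + 1/4 + 0 = 1/4

Decomposition 1: H(X) + H(Y|X)
H(X) = -[(1/2)·log₂(1/2) + (1/4)·log₂(1/4) + (1/4)·log₂(1/4)]
  = 0.5000 + 0.5000 + 0.5000
  = 1.5000 bits
H(Y|X) = -Σ P(X,Y)·log₂ P(Y|X), where P(Y|X) = P(X,Y) / P(X)
  (cells with P(X,Y) = 0 contribute 0)
  (X=0,Y=0): P(Y|X) = (1/2)/(1/2) = 1;  -(1/2)·log₂(1) = 0.0000
  (X=1,Y=1): P(Y|X) = (1/4)/(1/4) = 1;  -(1/4)·log₂(1) = 0.0000
  (X=2,Y=0): P(Y|X) = (1/4)/(1/4) = 1;  -(1/4)·log₂(1) = 0.0000
H(Y|X) = 0.0000 + 0.0000 + 0.0000
  = 0.0000 bits
H(X) + H(Y|X) = 1.5000 + 0.0000 = 1.5000 bits

Decomposition 2: H(Y) + H(X|Y)
H(Y) = -[(3/4)·log₂(3/4) + (1/4)·log₂(1/4)]
  = 0.3113 + 0.5000
  = 0.8113 bits
H(X|Y) = -Σ P(X,Y)·log₂ P(X|Y), where P(X|Y) = P(X,Y) / P(Y)
  (cells with P(X,Y) = 0 contribute 0)
  (X=0,Y=0): P(X|Y) = (1/2)/(3/4) = 2/3;  -(1/2)·log₂(2/3) = 0.2925
  (X=1,Y=1): P(X|Y) = (1/4)/(1/4) = 1;  -(1/4)·log₂(1) = 0.0000
  (X=2,Y=0): P(X|Y) = (1/4)/(3/4) = 1/3;  -(1/4)·log₂(1/3) = 0.3962
H(X|Y) = 0.2925 + 0.0000 + 0.3962
  = 0.6887 bits
H(Y) + H(X|Y) = 0.8113 + 0.6887 = 1.5000 bits

Direct computation of the joint entropy:
H(X,Y) = -[(1/2)·log₂(1/2) + (1/4)·log₂(1/4) + (1/4)·log₂(1/4)]
  = 0.5000 + 0.5000 + 0.5000
  = 1.5000 bits

All three agree: H(X,Y) = 1.5000 bits ✓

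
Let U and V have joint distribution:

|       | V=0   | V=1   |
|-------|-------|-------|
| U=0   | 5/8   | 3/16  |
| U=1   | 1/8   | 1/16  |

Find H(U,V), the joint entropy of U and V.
H(U,V) = -Σ P(U,V) log₂ P(U,V), summed over the non-zero cells:
H(U,V) = -[(5/8)·log₂(5/8) + (3/16)·log₂(3/16) + (1/8)·log₂(1/8) + (1/16)·log₂(1/16)]
  = 0.4238 + 0.4528 + 0.3750 + 0.2500
  = 1.5016 bits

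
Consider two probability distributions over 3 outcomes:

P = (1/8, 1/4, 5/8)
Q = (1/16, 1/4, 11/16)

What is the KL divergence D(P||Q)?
D(P||Q) = Σ P(i) log₂(P(i)/Q(i))
  i=0: (1/8) × log₂((1/8)/(1/16)) = (1/8) × log₂(2) = 0.1250
  i=1: (1/4) × log₂((1/4)/(1/4)) = (1/4) × log₂(1) = 0.0000
  i=2: (5/8) × log₂((5/8)/(11/16)) = (5/8) × log₂(10/11) = -0.0859
D(P||Q) = 0.1250 + 0.0000 - 0.0859
  = 0.0391 bits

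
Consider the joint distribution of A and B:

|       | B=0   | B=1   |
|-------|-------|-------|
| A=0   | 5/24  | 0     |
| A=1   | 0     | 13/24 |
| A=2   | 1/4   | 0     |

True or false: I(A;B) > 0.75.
Marginal P(A) (row sums):
  P(A=0) = 5/24 + 0 = 5/24
  P(A=1) = 0 + 13/24 = 13/24
  P(A=2) = 1/4 + 0 = 1/4
Marginal P(B) (column sums):
  P(B=0) = 5/24 + 0 + 1/4 = 11/24
  P(B=1) = 0 + 13/24 + 0 = 13/24

H(A) = -[(5/24)·log₂(5/24) + (13/24)·log₂(13/24) + (1/4)·log₂(1/4)]
  = 0.4715 + 0.4791 + 0.5000
  = 1.4506 bits
H(B) = -[(11/24)·log₂(11/24) + (13/24)·log₂(13/24)]
  = 0.5159 + 0.4791
  = 0.9950 bits
H(A,B) = -[(5/24)·log₂(5/24) + (13/24)·log₂(13/24) + (1/4)·log₂(1/4)]
  = 0.4715 + 0.4791 + 0.5000
  = 1.4506 bits

I(A;B) = H(A) + H(B) - H(A,B)
  = 1.4506 + 0.9950 - 1.4506
  = 0.9950 bits

True. I(A;B) = 0.9950 bits, which is > 0.75 bits.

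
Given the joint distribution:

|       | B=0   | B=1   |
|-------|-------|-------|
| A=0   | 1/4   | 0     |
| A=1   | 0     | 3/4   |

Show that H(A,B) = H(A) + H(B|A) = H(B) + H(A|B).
Marginal P(A) (row sums):
  P(A=0) = 1/4 + 0 = 1/4
  P(A=1) = 0 + 3/4 = 3/4
Marginal P(B) (column sums):
  P(B=0) = 1/4 + 0 = 1/4
  P(B=1) = 0 + 3/4 = 3/4

Decomposition 1: H(A) + H(B|A)
H(A) = -[(1/4)·log₂(1/4) + (3/4)·log₂(3/4)]
  = 0.5000 + 0.3113
  = 0.8113 bits
H(B|A) = -Σ P(A,B)·log₂ P(B|A), where P(B|A) = P(A,B) / P(A)
  (cells with P(A,B) = 0 contribute 0)
  (A=0,B=0): P(B|A) = (1/4)/(1/4) = 1;  -(1/4)·log₂(1) = 0.0000
  (A=1,B=1): P(B|A) = (3/4)/(3/4) = 1;  -(3/4)·log₂(1) = 0.0000
H(B|A) = 0.0000 + 0.0000
  = 0.0000 bits
H(A) + H(B|A) = 0.8113 + 0.0000 = 0.8113 bits

Decomposition 2: H(B) + H(A|B)
H(B) = -[(1/4)·log₂(1/4) + (3/4)·log₂(3/4)]
  = 0.5000 + 0.3113
  = 0.8113 bits
H(A|B) = -Σ P(A,B)·log₂ P(A|B), where P(A|B) = P(A,B) / P(B)
  (cells with P(A,B) = 0 contribute 0)
  (A=0,B=0): P(A|B) = (1/4)/(1/4) = 1;  -(1/4)·log₂(1) = 0.0000
  (A=1,B=1): P(A|B) = (3/4)/(3/4) = 1;  -(3/4)·log₂(1) = 0.0000
H(A|B) = 0.0000 + 0.0000
  = 0.0000 bits
H(B) + H(A|B) = 0.8113 + 0.0000 = 0.8113 bits

Direct computation of the joint entropy:
H(A,B) = -[(1/4)·log₂(1/4) + (3/4)·log₂(3/4)]
  = 0.5000 + 0.3113
  = 0.8113 bits

All three agree: H(A,B) = 0.8113 bits ✓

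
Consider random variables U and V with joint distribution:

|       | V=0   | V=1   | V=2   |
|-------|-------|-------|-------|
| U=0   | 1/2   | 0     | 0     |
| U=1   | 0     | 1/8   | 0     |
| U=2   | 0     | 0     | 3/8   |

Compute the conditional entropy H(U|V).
Marginal P(V) (column sums):
  P(V=0) = 1/2 + 0 + 0 = 1/2
  P(V=1) = 0 + 1/8 + 0 = 1/8
  P(V=2) = 0 + 0 + 3/8 = 3/8

H(U|V) = -Σ P(U,V)·log₂ P(U|V), where P(U|V) = P(U,V) / P(V)
  (cells with P(U,V) = 0 contribute 0)
  (U=0,V=0): P(U|V) = (1/2)/(1/2) = 1;  -(1/2)·log₂(1) = 0.0000
  (U=1,V=1): P(U|V) = (1/8)/(1/8) = 1;  -(1/8)·log₂(1) = 0.0000
  (U=2,V=2): P(U|V) = (3/8)/(3/8) = 1;  -(3/8)·log₂(1) = 0.0000
H(U|V) = 0.0000 + 0.0000 + 0.0000
  = 0.0000 bits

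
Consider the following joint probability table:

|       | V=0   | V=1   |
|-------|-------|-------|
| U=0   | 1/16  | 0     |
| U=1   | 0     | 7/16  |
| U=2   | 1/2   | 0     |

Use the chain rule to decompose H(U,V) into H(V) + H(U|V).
By the chain rule: H(U,V) = H(V) + H(U|V)

Marginal P(V) (column sums):
  P(V=0) = 1/16 + 0 + 1/2 = 9/16
  P(V=1) = 0 + 7/16 + 0 = 7/16
H(V) = -[(9/16)·log₂(9/16) + (7/16)·log₂(7/16)]
  = 0.4669 + 0.5218
  = 0.9887 bits
H(U|V) = -Σ P(U,V)·log₂ P(U|V), where P(U|V) = P(U,V) / P(V)
  (cells with P(U,V) = 0 contribute 0)
  (U=0,V=0): P(U|V) = (1/16)/(9/16) = 1/9;  -(1/16)·log₂(1/9) = 0.1981
  (U=1,V=1): P(U|V) = (7/16)/(7/16) = 1;  -(7/16)·log₂(1) = 0.0000
  (U=2,V=0): P(U|V) = (1/2)/(9/16) = 8/9;  -(1/2)·log₂(8/9) = 0.0850
H(U|V) = 0.1981 + 0.0000 + 0.0850
  = 0.2831 bits

H(U,V) = H(V) + H(U|V) = 0.9887 + 0.2831 = 1.2718 bits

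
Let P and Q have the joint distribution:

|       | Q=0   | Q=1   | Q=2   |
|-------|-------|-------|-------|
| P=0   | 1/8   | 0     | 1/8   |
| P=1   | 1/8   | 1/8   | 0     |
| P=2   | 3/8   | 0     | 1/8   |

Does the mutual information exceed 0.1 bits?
Marginal P(P) (row sums):
  P(P=0) = 1/8 + 0 + 1/8 = 1/4
  P(P=1) = 1/8 + 1/8 + 0 = 1/4
  P(P=2) = 3/8 + 0 + 1/8 = 1/2
Marginal P(Q) (column sums):
  P(Q=0) = 1/8 + 1/8 + 3/8 = 5/8
  P(Q=1) = 0 + 1/8 + 0 = 1/8
  P(Q=2) = 1/8 + 0 + 1/8 = 1/4

H(P) = -[(1/4)·log₂(1/4) + (1/4)·log₂(1/4) + (1/2)·log₂(1/2)]
  = 0.5000 + 0.5000 + 0.5000
  = 1.5000 bits
H(Q) = -[(5/8)·log₂(5/8) + (1/8)·log₂(1/8) + (1/4)·log₂(1/4)]
  = 0.4238 + 0.3750 + 0.5000
  = 1.2988 bits
H(P,Q) = -[(1/8)·log₂(1/8) + (1/8)·log₂(1/8) + (1/8)·log₂(1/8) + (1/8)·log₂(1/8) + (3/8)·log₂(3/8) + (1/8)·log₂(1/8)]
  = 0.3750 + 0.3750 + 0.3750 + 0.3750 + 0.5306 + 0.3750
  = 2.4056 bits

I(P;Q) = H(P) + H(Q) - H(P,Q)
  = 1.5000 + 1.2988 - 2.4056
  = 0.3932 bits

Yes. I(P;Q) = 0.3932 bits, which is > 0.1 bits.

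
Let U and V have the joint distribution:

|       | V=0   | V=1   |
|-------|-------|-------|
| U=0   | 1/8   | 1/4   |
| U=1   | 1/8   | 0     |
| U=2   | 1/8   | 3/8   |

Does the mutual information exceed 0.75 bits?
Marginal P(U) (row sums):
  P(U=0) = 1/8 + 1/4 = 3/8
  P(U=1) = 1/8 + 0 = 1/8
  P(U=2) = 1/8 + 3/8 = 1/2
Marginal P(V) (column sums):
  P(V=0) = 1/8 + 1/8 + 1/8 = 3/8
  P(V=1) = 1/4 + 0 + 3/8 = 5/8

H(U) = -[(3/8)·log₂(3/8) + (1/8)·log₂(1/8) + (1/2)·log₂(1/2)]
  = 0.5306 + 0.3750 + 0.5000
  = 1.4056 bits
H(V) = -[(3/8)·log₂(3/8) + (5/8)·log₂(5/8)]
  = 0.5306 + 0.4238
  = 0.9544 bits
H(U,V) = -[(1/8)·log₂(1/8) + (1/4)·log₂(1/4) + (1/8)·log₂(1/8) + (1/8)·log₂(1/8) + (3/8)·log₂(3/8)]
  = 0.3750 + 0.5000 + 0.3750 + 0.3750 + 0.5306
  = 2.1556 bits

I(U;V) = H(U) + H(V) - H(U,V)
  = 1.4056 + 0.9544 - 2.1556
  = 0.2044 bits

No. I(U;V) = 0.2044 bits, which is ≤ 0.75 bits.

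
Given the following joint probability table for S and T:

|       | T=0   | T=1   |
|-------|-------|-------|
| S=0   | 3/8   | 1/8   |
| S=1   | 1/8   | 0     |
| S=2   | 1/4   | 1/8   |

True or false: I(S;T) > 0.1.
Marginal P(S) (row sums):
  P(S=0) = 3/8 + 1/8 = 1/2
  P(S=1) = 1/8 + 0 = 1/8
  P(S=2) = 1/4 + 1/8 = 3/8
Marginal P(T) (column sums):
  P(T=0) = 3/8 + 1/8 + 1/4 = 3/4
  P(T=1) = 1/8 + 0 + 1/8 = 1/4

H(S) = -[(1/2)·log₂(1/2) + (1/8)·log₂(1/8) + (3/8)·log₂(3/8)]
  = 0.5000 + 0.3750 + 0.5306
  = 1.4056 bits
H(T) = -[(3/4)·log₂(3/4) + (1/4)·log₂(1/4)]
  = 0.3113 + 0.5000
  = 0.8113 bits
H(S,T) = -[(3/8)·log₂(3/8) + (1/8)·log₂(1/8) + (1/8)·log₂(1/8) + (1/4)·log₂(1/4) + (1/8)·log₂(1/8)]
  = 0.5306 + 0.3750 + 0.3750 + 0.5000 + 0.3750
  = 2.1556 bits

I(S;T) = H(S) + H(T) - H(S,T)
  = 1.4056 + 0.8113 - 2.1556
  = 0.0613 bits

False. I(S;T) = 0.0613 bits, which is ≤ 0.1 bits.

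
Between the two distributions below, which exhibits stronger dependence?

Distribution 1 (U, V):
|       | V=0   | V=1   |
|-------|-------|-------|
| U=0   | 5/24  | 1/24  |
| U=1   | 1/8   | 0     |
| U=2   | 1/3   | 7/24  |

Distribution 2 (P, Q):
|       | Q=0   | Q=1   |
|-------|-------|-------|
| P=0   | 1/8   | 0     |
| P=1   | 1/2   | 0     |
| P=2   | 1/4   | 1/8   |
Distribution 1 (U, V):
Marginal P(U) (row sums):
  P(U=0) = 5/24 + 1/24 = 1/4
  P(U=1) = 1/8 + 0 = 1/8
  P(U=2) = 1/3 + 7/24 = 5/8
Marginal P(V) (column sums):
  P(V=0) = 5/24 + 1/8 + 1/3 = 2/3
  P(V=1) = 1/24 + 0 + 7/24 = 1/3

H(U) = -[(1/4)·log₂(1/4) + (1/8)·log₂(1/8) + (5/8)·log₂(5/8)]
  = 0.5000 + 0.3750 + 0.4238
  = 1.2988 bits
H(V) = -[(2/3)·log₂(2/3) + (1/3)·log₂(1/3)]
  = 0.3900 + 0.5283
  = 0.9183 bits
H(U,V) = -[(5/24)·log₂(5/24) + (1/24)·log₂(1/24) + (1/8)·log₂(1/8) + (1/3)·log₂(1/3) + (7/24)·log₂(7/24)]
  = 0.4715 + 0.1910 + 0.3750 + 0.5283 + 0.5185
  = 2.0843 bits

I(U;V) = H(U) + H(V) - H(U,V)
  = 1.2988 + 0.9183 - 2.0843
  = 0.1328 bits

Distribution 2 (P, Q):
Marginal P(P) (row sums):
  P(P=0) = 1/8 + 0 = 1/8
  P(P=1) = 1/2 + 0 = 1/2
  P(P=2) = 1/4 + 1/8 = 3/8
Marginal P(Q) (column sums):
  P(Q=0) = 1/8 + 1/2 + 1/4 = 7/8
  P(Q=1) = 0 + 0 + 1/8 = 1/8

H(P) = -[(1/8)·log₂(1/8) + (1/2)·log₂(1/2) + (3/8)·log₂(3/8)]
  = 0.3750 + 0.5000 + 0.5306
  = 1.4056 bits
H(Q) = -[(7/8)·log₂(7/8) + (1/8)·log₂(1/8)]
  = 0.1686 + 0.3750
  = 0.5436 bits
H(P,Q) = -[(1/8)·log₂(1/8) + (1/2)·log₂(1/2) + (1/4)·log₂(1/4) + (1/8)·log₂(1/8)]
  = 0.3750 + 0.5000 + 0.5000 + 0.3750
  = 1.7500 bits

I(P;Q) = H(P) + H(Q) - H(P,Q)
  = 1.4056 + 0.5436 - 1.7500
  = 0.1992 bits

I(P;Q) = 0.1992 bits > I(U;V) = 0.1328 bits, so (P, Q) has the higher mutual information (stronger dependence).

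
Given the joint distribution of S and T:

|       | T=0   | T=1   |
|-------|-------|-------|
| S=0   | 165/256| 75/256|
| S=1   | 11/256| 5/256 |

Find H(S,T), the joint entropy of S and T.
H(S,T) = -Σ P(S,T) log₂ P(S,T), summed over the non-zero cells:
H(S,T) = -[(165/256)·log₂(165/256) + (75/256)·log₂(75/256) + (11/256)·log₂(11/256) + (5/256)·log₂(5/256)]
  = 0.4084 + 0.5189 + 0.1951 + 0.1109
  = 1.2333 bits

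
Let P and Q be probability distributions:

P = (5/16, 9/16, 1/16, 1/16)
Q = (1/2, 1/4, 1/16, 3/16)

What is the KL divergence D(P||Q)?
D(P||Q) = Σ P(i) log₂(P(i)/Q(i))
  i=0: (5/16) × log₂((5/16)/(1/2)) = (5/16) × log₂(5/8) = -0.2119
  i=1: (9/16) × log₂((9/16)/(1/4)) = (9/16) × log₂(9/4) = 0.6581
  i=2: (1/16) × log₂((1/16)/(1/16)) = (1/16) × log₂(1) = 0.0000
  i=3: (1/16) × log₂((1/16)/(3/16)) = (1/16) × log₂(1/3) = -0.0991
D(P||Q) = -0.2119 + 0.6581 + 0.0000 - 0.0991
  = 0.3471 bits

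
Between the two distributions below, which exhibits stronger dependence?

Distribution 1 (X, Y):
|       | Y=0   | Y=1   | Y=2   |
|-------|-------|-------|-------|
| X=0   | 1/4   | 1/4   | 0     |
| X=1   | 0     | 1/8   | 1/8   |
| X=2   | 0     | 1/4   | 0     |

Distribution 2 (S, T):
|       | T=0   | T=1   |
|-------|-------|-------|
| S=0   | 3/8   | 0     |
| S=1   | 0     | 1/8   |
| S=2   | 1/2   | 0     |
Distribution 1 (X, Y):
Marginal P(X) (row sums):
  P(X=0) = 1/4 + 1/4 + 0 = 1/2
  P(X=1) = 0 + 1/8 + 1/8 = 1/4
  P(X=2) = 0 + 1/4 + 0 = 1/4
Marginal P(Y) (column sums):
  P(Y=0) = 1/4 + 0 + 0 = 1/4
  P(Y=1) = 1/4 + 1/8 + 1/4 = 5/8
  P(Y=2) = 0 + 1/8 + 0 = 1/8

H(X) = -[(1/2)·log₂(1/2) + (1/4)·log₂(1/4) + (1/4)·log₂(1/4)]
  = 0.5000 + 0.5000 + 0.5000
  = 1.5000 bits
H(Y) = -[(1/4)·log₂(1/4) + (5/8)·log₂(5/8) + (1/8)·log₂(1/8)]
  = 0.5000 + 0.4238 + 0.3750
  = 1.2988 bits
H(X,Y) = -[(1/4)·log₂(1/4) + (1/4)·log₂(1/4) + (1/8)·log₂(1/8) + (1/8)·log₂(1/8) + (1/4)·log₂(1/4)]
  = 0.5000 + 0.5000 + 0.3750 + 0.3750 + 0.5000
  = 2.2500 bits

I(X;Y) = H(X) + H(Y) - H(X,Y)
  = 1.5000 + 1.2988 - 2.2500
  = 0.5488 bits

Distribution 2 (S, T):
Marginal P(S) (row sums):
  P(S=0) = 3/8 + 0 = 3/8
  P(S=1) = 0 + 1/8 = 1/8
  P(S=2) = 1/2 + 0 = 1/2
Marginal P(T) (column sums):
  P(T=0) = 3/8 + 0 + 1/2 = 7/8
  P(T=1) = 0 + 1/8 + 0 = 1/8

H(S) = -[(3/8)·log₂(3/8) + (1/8)·log₂(1/8) + (1/2)·log₂(1/2)]
  = 0.5306 + 0.3750 + 0.5000
  = 1.4056 bits
H(T) = -[(7/8)·log₂(7/8) + (1/8)·log₂(1/8)]
  = 0.1686 + 0.3750
  = 0.5436 bits
H(S,T) = -[(3/8)·log₂(3/8) + (1/8)·log₂(1/8) + (1/2)·log₂(1/2)]
  = 0.5306 + 0.3750 + 0.5000
  = 1.4056 bits

I(S;T) = H(S) + H(T) - H(S,T)
  = 1.4056 + 0.5436 - 1.4056
  = 0.5436 bits

I(X;Y) = 0.5488 bits > I(S;T) = 0.5436 bits, so (X, Y) has the higher mutual information (stronger dependence).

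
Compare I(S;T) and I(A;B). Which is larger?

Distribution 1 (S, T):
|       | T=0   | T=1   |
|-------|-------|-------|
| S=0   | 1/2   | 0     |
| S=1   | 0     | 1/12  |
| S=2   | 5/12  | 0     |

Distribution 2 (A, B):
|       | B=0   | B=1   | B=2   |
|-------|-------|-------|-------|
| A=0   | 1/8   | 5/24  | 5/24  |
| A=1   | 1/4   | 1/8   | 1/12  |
Distribution 1 (S, T):
Marginal P(S) (row sums):
  P(S=0) = 1/2 + 0 = 1/2
  P(S=1) = 0 + 1/12 = 1/12
  P(S=2) = 5/12 + 0 = 5/12
Marginal P(T) (column sums):
  P(T=0) = 1/2 + 0 + 5/12 = 11/12
  P(T=1) = 0 + 1/12 + 0 = 1/12

H(S) = -[(1/2)·log₂(1/2) + (1/12)·log₂(1/12) + (5/12)·log₂(5/12)]
  = 0.5000 + 0.2987 + 0.5263
  = 1.3250 bits
H(T) = -[(11/12)·log₂(11/12) + (1/12)·log₂(1/12)]
  = 0.1151 + 0.2987
  = 0.4138 bits
H(S,T) = -[(1/2)·log₂(1/2) + (1/12)·log₂(1/12) + (5/12)·log₂(5/12)]
  = 0.5000 + 0.2987 + 0.5263
  = 1.3250 bits

I(S;T) = H(S) + H(T) - H(S,T)
  = 1.3250 + 0.4138 - 1.3250
  = 0.4138 bits

Distribution 2 (A, B):
Marginal P(A) (row sums):
  P(A=0) = 1/8 + 5/24 + 5/24 = 13/24
  P(A=1) = 1/4 + 1/8 + 1/12 = 11/24
Marginal P(B) (column sums):
  P(B=0) = 1/8 + 1/4 = 3/8
  P(B=1) = 5/24 + 1/8 = 1/3
  P(B=2) = 5/24 + 1/12 = 7/24

H(A) = -[(13/24)·log₂(13/24) + (11/24)·log₂(11/24)]
  = 0.4791 + 0.5159
  = 0.9950 bits
H(B) = -[(3/8)·log₂(3/8) + (1/3)·log₂(1/3) + (7/24)·log₂(7/24)]
  = 0.5306 + 0.5283 + 0.5185
  = 1.5774 bits
H(A,B) = -[(1/8)·log₂(1/8) + (5/24)·log₂(5/24) + (5/24)·log₂(5/24) + (1/4)·log₂(1/4) + (1/8)·log₂(1/8) + (1/12)·log₂(1/12)]
  = 0.3750 + 0.4715 + 0.4715 + 0.5000 + 0.3750 + 0.2987
  = 2.4917 bits

I(A;B) = H(A) + H(B) - H(A,B)
  = 0.9950 + 1.5774 - 2.4917
  = 0.0807 bits

I(S;T) = 0.4138 bits > I(A;B) = 0.0807 bits, so (S, T) has the higher mutual information (stronger dependence).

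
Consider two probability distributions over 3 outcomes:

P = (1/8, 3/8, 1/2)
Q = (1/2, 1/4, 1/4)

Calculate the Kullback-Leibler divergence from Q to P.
D(P||Q) = Σ P(i) log₂(P(i)/Q(i))
  i=0: (1/8) × log₂((1/8)/(1/2)) = (1/8) × log₂(1/4) = -0.2500
  i=1: (3/8) × log₂((3/8)/(1/4)) = (3/8) × log₂(3/2) = 0.2194
  i=2: (1/2) × log₂((1/2)/(1/4)) = (1/2) × log₂(2) = 0.5000
D(P||Q) = -0.2500 + 0.2194 + 0.5000
  = 0.4694 bits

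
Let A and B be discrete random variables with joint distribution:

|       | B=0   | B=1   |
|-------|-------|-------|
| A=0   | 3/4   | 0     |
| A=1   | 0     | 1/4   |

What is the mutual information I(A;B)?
Marginal P(A) (row sums):
  P(A=0) = 3/4 + 0 = 3/4
  P(A=1) = 0 + 1/4 = 1/4
Marginal P(B) (column sums):
  P(B=0) = 3/4 + 0 = 3/4
  P(B=1) = 0 + 1/4 = 1/4

H(A) = -[(3/4)·log₂(3/4) + (1/4)·log₂(1/4)]
  = 0.3113 + 0.5000
  = 0.8113 bits
H(B) = -[(3/4)·log₂(3/4) + (1/4)·log₂(1/4)]
  = 0.3113 + 0.5000
  = 0.8113 bits
H(A,B) = -[(3/4)·log₂(3/4) + (1/4)·log₂(1/4)]
  = 0.3113 + 0.5000
  = 0.8113 bits

I(A;B) = H(A) + H(B) - H(A,B)
  = 0.8113 + 0.8113 - 0.8113
  = 0.8113 bits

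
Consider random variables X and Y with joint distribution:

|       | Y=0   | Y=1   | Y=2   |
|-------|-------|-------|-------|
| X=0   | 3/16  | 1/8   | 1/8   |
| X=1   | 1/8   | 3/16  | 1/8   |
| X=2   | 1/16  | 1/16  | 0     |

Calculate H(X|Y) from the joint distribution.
Marginal P(Y) (column sums):
  P(Y=0) = 3/16 + 1/8 + 1/16 = 3/8
  P(Y=1) = 1/8 + 3/16 + 1/16 = 3/8
  P(Y=2) = 1/8 + 1/8 + 0 = 1/4

H(X|Y) = -Σ P(X,Y)·log₂ P(X|Y), where P(X|Y) = P(X,Y) / P(Y)
  (cells with P(X,Y) = 0 contribute 0)
  (X=0,Y=0): P(X|Y) = (3/16)/(3/8) = 1/2;  -(3/16)·log₂(1/2) = 0.1875
  (X=0,Y=1): P(X|Y) = (1/8)/(3/8) = 1/3;  -(1/8)·log₂(1/3) = 0.1981
  (X=0,Y=2): P(X|Y) = (1/8)/(1/4) = 1/2;  -(1/8)·log₂(1/2) = 0.1250
  (X=1,Y=0): P(X|Y) = (1/8)/(3/8) = 1/3;  -(1/8)·log₂(1/3) = 0.1981
  (X=1,Y=1): P(X|Y) = (3/16)/(3/8) = 1/2;  -(3/16)·log₂(1/2) = 0.1875
  (X=1,Y=2): P(X|Y) = (1/8)/(1/4) = 1/2;  -(1/8)·log₂(1/2) = 0.1250
  (X=2,Y=0): P(X|Y) = (1/16)/(3/8) = 1/6;  -(1/16)·log₂(1/6) = 0.1616
  (X=2,Y=1): P(X|Y) = (1/16)/(3/8) = 1/6;  -(1/16)·log₂(1/6) = 0.1616
H(X|Y) = 0.1875 + 0.1981 + 0.1250 + 0.1981 + 0.1875 + 0.1250 + 0.1616 + 0.1616
  = 1.3444 bits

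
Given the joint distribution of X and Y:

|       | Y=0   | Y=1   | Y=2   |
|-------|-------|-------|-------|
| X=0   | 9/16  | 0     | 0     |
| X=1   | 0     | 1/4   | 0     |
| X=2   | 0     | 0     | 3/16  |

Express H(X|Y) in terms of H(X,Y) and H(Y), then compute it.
H(X|Y) = H(X,Y) - H(Y)

Marginal P(Y) (column sums):
  P(Y=0) = 9/16 + 0 + 0 = 9/16
  P(Y=1) = 0 + 1/4 + 0 = 1/4
  P(Y=2) = 0 + 0 + 3/16 = 3/16

H(X,Y) = -[(9/16)·log₂(9/16) + (1/4)·log₂(1/4) + (3/16)·log₂(3/16)]
  = 0.4669 + 0.5000 + 0.4528
  = 1.4197 bits
H(Y) = -[(9/16)·log₂(9/16) + (1/4)·log₂(1/4) + (3/16)·log₂(3/16)]
  = 0.4669 + 0.5000 + 0.4528
  = 1.4197 bits

H(X|Y) = 1.4197 - 1.4197 = 0.0000 bits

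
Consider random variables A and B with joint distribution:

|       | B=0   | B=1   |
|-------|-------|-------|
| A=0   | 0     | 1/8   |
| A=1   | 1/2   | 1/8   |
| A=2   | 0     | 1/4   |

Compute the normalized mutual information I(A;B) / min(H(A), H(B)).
Marginal P(A) (row sums):
  P(A=0) = 0 + 1/8 = 1/8
  P(A=1) = 1/2 + 1/8 = 5/8
  P(A=2) = 0 + 1/4 = 1/4
Marginal P(B) (column sums):
  P(B=0) = 0 + 1/2 + 0 = 1/2
  P(B=1) = 1/8 + 1/8 + 1/4 = 1/2

H(A) = -[(1/8)·log₂(1/8) + (5/8)·log₂(5/8) + (1/4)·log₂(1/4)]
  = 0.3750 + 0.4238 + 0.5000
  = 1.2988 bits
H(B) = -[(1/2)·log₂(1/2) + (1/2)·log₂(1/2)]
  = 0.5000 + 0.5000
  = 1.0000 bits
H(A,B) = -[(1/8)·log₂(1/8) + (1/2)·log₂(1/2) + (1/8)·log₂(1/8) + (1/4)·log₂(1/4)]
  = 0.3750 + 0.5000 + 0.3750 + 0.5000
  = 1.7500 bits

I(A;B) = H(A) + H(B) - H(A,B)
  = 1.2988 + 1.0000 - 1.7500
  = 0.5488 bits

min(H(A), H(B)) = min(1.2988, 1.0000) = 1.0000 bits
Normalized MI = 0.5488 / 1.0000 = 0.5488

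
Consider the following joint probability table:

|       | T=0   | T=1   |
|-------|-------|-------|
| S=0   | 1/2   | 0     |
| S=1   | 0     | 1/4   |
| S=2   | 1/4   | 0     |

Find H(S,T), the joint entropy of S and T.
H(S,T) = -Σ P(S,T) log₂ P(S,T), summed over the non-zero cells:
H(S,T) = -[(1/2)·log₂(1/2) + (1/4)·log₂(1/4) + (1/4)·log₂(1/4)]
  = 0.5000 + 0.5000 + 0.5000
  = 1.5000 bits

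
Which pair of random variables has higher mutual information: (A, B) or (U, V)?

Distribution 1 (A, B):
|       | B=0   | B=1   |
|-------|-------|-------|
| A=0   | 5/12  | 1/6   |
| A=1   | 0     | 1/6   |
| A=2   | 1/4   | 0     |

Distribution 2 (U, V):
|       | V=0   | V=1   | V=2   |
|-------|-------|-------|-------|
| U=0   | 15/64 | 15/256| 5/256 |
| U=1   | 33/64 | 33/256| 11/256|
Distribution 1 (A, B):
Marginal P(A) (row sums):
  P(A=0) = 5/12 + 1/6 = 7/12
  P(A=1) = 0 + 1/6 = 1/6
  P(A=2) = 1/4 + 0 = 1/4
Marginal P(B) (column sums):
  P(B=0) = 5/12 + 0 + 1/4 = 2/3
  P(B=1) = 1/6 + 1/6 + 0 = 1/3

H(A) = -[(7/12)·log₂(7/12) + (1/6)·log₂(1/6) + (1/4)·log₂(1/4)]
  = 0.4536 + 0.4308 + 0.5000
  = 1.3844 bits
H(B) = -[(2/3)·log₂(2/3) + (1/3)·log₂(1/3)]
  = 0.3900 + 0.5283
  = 0.9183 bits
H(A,B) = -[(5/12)·log₂(5/12) + (1/6)·log₂(1/6) + (1/6)·log₂(1/6) + (1/4)·log₂(1/4)]
  = 0.5263 + 0.4308 + 0.4308 + 0.5000
  = 1.8879 bits

I(A;B) = H(A) + H(B) - H(A,B)
  = 1.3844 + 0.9183 - 1.8879
  = 0.4148 bits

Distribution 2 (U, V):
Marginal P(U) (row sums):
  P(U=0) = 15/64 + 15/256 + 5/256 = 5/16
  P(U=1) = 33/64 + 33/256 + 11/256 = 11/16
Marginal P(V) (column sums):
  P(V=0) = 15/64 + 33/64 = 3/4
  P(V=1) = 15/256 + 33/256 = 3/16
  P(V=2) = 5/256 + 11/256 = 1/16

H(U) = -[(5/16)·log₂(5/16) + (11/16)·log₂(11/16)]
  = 0.5244 + 0.3716
  = 0.8960 bits
H(V) = -[(3/4)·log₂(3/4) + (3/16)·log₂(3/16) + (1/16)·log₂(1/16)]
  = 0.3113 + 0.4528 + 0.2500
  = 1.0141 bits
H(U,V) = -[(15/64)·log₂(15/64) + (15/256)·log₂(15/256) + (5/256)·log₂(5/256) + (33/64)·log₂(33/64) + (33/256)·log₂(33/256) + (11/256)·log₂(11/256)]
  = 0.4906 + 0.2398 + 0.1109 + 0.4927 + 0.3810 + 0.1951
  = 1.9101 bits

I(U;V) = H(U) + H(V) - H(U,V)
  = 0.8960 + 1.0141 - 1.9101
  = 0.0000 bits

I(A;B) = 0.4148 bits > I(U;V) = 0.0000 bits, so (A, B) has the higher mutual information (stronger dependence).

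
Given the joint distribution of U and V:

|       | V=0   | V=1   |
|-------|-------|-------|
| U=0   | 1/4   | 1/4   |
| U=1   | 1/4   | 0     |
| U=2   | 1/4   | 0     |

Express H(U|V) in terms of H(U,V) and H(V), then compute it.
H(U|V) = H(U,V) - H(V)

Marginal P(V) (column sums):
  P(V=0) = 1/4 + 1/4 + 1/4 = 3/4
  P(V=1) = 1/4 + 0 + 0 = 1/4

H(U,V) = -[(1/4)·log₂(1/4) + (1/4)·log₂(1/4) + (1/4)·log₂(1/4) + (1/4)·log₂(1/4)]
  = 0.5000 + 0.5000 + 0.5000 + 0.5000
  = 2.0000 bits
H(V) = -[(3/4)·log₂(3/4) + (1/4)·log₂(1/4)]
  = 0.3113 + 0.5000
  = 0.8113 bits

H(U|V) = 2.0000 - 0.8113 = 1.1887 bits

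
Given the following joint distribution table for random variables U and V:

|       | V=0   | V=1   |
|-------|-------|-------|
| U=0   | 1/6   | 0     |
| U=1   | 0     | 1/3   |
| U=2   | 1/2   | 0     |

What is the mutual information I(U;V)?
Marginal P(U) (row sums):
  P(U=0) = 1/6 + 0 = 1/6
  P(U=1) = 0 + 1/3 = 1/3
  P(U=2) = 1/2 + 0 = 1/2
Marginal P(V) (column sums):
  P(V=0) = 1/6 + 0 + 1/2 = 2/3
  P(V=1) = 0 + 1/3 + 0 = 1/3

H(U) = -[(1/6)·log₂(1/6) + (1/3)·log₂(1/3) + (1/2)·log₂(1/2)]
  = 0.4308 + 0.5283 + 0.5000
  = 1.4591 bits
H(V) = -[(2/3)·log₂(2/3) + (1/3)·log₂(1/3)]
  = 0.3900 + 0.5283
  = 0.9183 bits
H(U,V) = -[(1/6)·log₂(1/6) + (1/3)·log₂(1/3) + (1/2)·log₂(1/2)]
  = 0.4308 + 0.5283 + 0.5000
  = 1.4591 bits

I(U;V) = H(U) + H(V) - H(U,V)
  = 1.4591 + 0.9183 - 1.4591
  = 0.9183 bits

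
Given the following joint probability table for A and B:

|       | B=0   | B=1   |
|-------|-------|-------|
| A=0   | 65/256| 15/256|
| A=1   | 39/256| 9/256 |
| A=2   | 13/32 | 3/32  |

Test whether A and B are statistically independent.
Marginal P(A) (row sums):
  P(A=0) = 65/256 + 15/256 = 5/16
  P(A=1) = 39/256 + 9/256 = 3/16
  P(A=2) = 13/32 + 3/32 = 1/2
Marginal P(B) (column sums):
  P(B=0) = 65/256 + 39/256 + 13/32 = 13/16
  P(B=1) = 15/256 + 9/256 + 3/32 = 3/16

A and B are independent iff P(A=i,B=j) = P(A=i)·P(B=j) for every cell.
  P(A=0)·P(B=0) = 5/16 × 13/16 = 65/256 = P(A=0,B=0) ✓
  P(A=0)·P(B=1) = 5/16 × 3/16 = 15/256 = P(A=0,B=1) ✓
  P(A=1)·P(B=0) = 3/16 × 13/16 = 39/256 = P(A=1,B=0) ✓
  P(A=1)·P(B=1) = 3/16 × 3/16 = 9/256 = P(A=1,B=1) ✓
  P(A=2)·P(B=0) = 1/2 × 13/16 = 13/32 = P(A=2,B=0) ✓
  P(A=2)·P(B=1) = 1/2 × 3/16 = 3/32 = P(A=2,B=1) ✓

Yes, A and B are independent: every cell factors, so I(A;B) = 0 bits.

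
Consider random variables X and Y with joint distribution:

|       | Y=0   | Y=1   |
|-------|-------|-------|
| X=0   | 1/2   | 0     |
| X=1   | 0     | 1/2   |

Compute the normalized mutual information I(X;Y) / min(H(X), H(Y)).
Marginal P(X) (row sums):
  P(X=0) = 1/2 + 0 = 1/2
  P(X=1) = 0 + 1/2 = 1/2
Marginal P(Y) (column sums):
  P(Y=0) = 1/2 + 0 = 1/2
  P(Y=1) = 0 + 1/2 = 1/2

H(X) = -[(1/2)·log₂(1/2) + (1/2)·log₂(1/2)]
  = 0.5000 + 0.5000
  = 1.0000 bits
H(Y) = -[(1/2)·log₂(1/2) + (1/2)·log₂(1/2)]
  = 0.5000 + 0.5000
  = 1.0000 bits
H(X,Y) = -[(1/2)·log₂(1/2) + (1/2)·log₂(1/2)]
  = 0.5000 + 0.5000
  = 1.0000 bits

I(X;Y) = H(X) + H(Y) - H(X,Y)
  = 1.0000 + 1.0000 - 1.0000
  = 1.0000 bits

min(H(X), H(Y)) = min(1.0000, 1.0000) = 1.0000 bits
Normalized MI = 1.0000 / 1.0000 = 1.0000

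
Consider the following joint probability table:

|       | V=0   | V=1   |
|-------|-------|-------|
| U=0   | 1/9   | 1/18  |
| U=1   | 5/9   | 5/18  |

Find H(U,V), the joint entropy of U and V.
H(U,V) = -Σ P(U,V) log₂ P(U,V), summed over the non-zero cells:
H(U,V) = -[(1/9)·log₂(1/9) + (1/18)·log₂(1/18) + (5/9)·log₂(5/9) + (5/18)·log₂(5/18)]
  = 0.3522 + 0.2317 + 0.4711 + 0.5133
  = 1.5683 bits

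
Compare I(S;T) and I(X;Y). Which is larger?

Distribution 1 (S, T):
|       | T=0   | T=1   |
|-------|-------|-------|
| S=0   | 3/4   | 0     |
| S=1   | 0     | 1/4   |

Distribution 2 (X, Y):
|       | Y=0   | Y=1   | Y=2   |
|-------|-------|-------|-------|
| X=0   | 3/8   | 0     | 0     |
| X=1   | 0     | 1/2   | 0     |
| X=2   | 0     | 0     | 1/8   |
Distribution 1 (S, T):
Marginal P(S) (row sums):
  P(S=0) = 3/4 + 0 = 3/4
  P(S=1) = 0 + 1/4 = 1/4
Marginal P(T) (column sums):
  P(T=0) = 3/4 + 0 = 3/4
  P(T=1) = 0 + 1/4 = 1/4

H(S) = -[(3/4)·log₂(3/4) + (1/4)·log₂(1/4)]
  = 0.3113 + 0.5000
  = 0.8113 bits
H(T) = -[(3/4)·log₂(3/4) + (1/4)·log₂(1/4)]
  = 0.3113 + 0.5000
  = 0.8113 bits
H(S,T) = -[(3/4)·log₂(3/4) + (1/4)·log₂(1/4)]
  = 0.3113 + 0.5000
  = 0.8113 bits

I(S;T) = H(S) + H(T) - H(S,T)
  = 0.8113 + 0.8113 - 0.8113
  = 0.8113 bits

Distribution 2 (X, Y):
Marginal P(X) (row sums):
  P(X=0) = 3/8 + 0 + 0 = 3/8
  P(X=1) = 0 + 1/2 + 0 = 1/2
  P(X=2) = 0 + 0 + 1/8 = 1/8
Marginal P(Y) (column sums):
  P(Y=0) = 3/8 + 0 + 0 = 3/8
  P(Y=1) = 0 + 1/2 + 0 = 1/2
  P(Y=2) = 0 + 0 + 1/8 = 1/8

H(X) = -[(3/8)·log₂(3/8) + (1/2)·log₂(1/2) + (1/8)·log₂(1/8)]
  = 0.5306 + 0.5000 + 0.3750
  = 1.4056 bits
H(Y) = -[(3/8)·log₂(3/8) + (1/2)·log₂(1/2) + (1/8)·log₂(1/8)]
  = 0.5306 + 0.5000 + 0.3750
  = 1.4056 bits
H(X,Y) = -[(3/8)·log₂(3/8) + (1/2)·log₂(1/2) + (1/8)·log₂(1/8)]
  = 0.5306 + 0.5000 + 0.3750
  = 1.4056 bits

I(X;Y) = H(X) + H(Y) - H(X,Y)
  = 1.4056 + 1.4056 - 1.4056
  = 1.4056 bits

I(X;Y) = 1.4056 bits > I(S;T) = 0.8113 bits, so (X, Y) has the higher mutual information (stronger dependence).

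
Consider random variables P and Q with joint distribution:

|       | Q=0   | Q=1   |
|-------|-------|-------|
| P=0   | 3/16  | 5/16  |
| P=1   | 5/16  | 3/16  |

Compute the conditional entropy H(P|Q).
Marginal P(Q) (column sums):
  P(Q=0) = 3/16 + 5/16 = 1/2
  P(Q=1) = 5/16 + 3/16 = 1/2

H(P|Q) = -Σ P(P,Q)·log₂ P(P|Q), where P(P|Q) = P(P,Q) / P(Q)
  (P=0,Q=0): P(P|Q) = (3/16)/(1/2) = 3/8;  -(3/16)·log₂(3/8) = 0.2653
  (P=0,Q=1): P(P|Q) = (5/16)/(1/2) = 5/8;  -(5/16)·log₂(5/8) = 0.2119
  (P=1,Q=0): P(P|Q) = (5/16)/(1/2) = 5/8;  -(5/16)·log₂(5/8) = 0.2119
  (P=1,Q=1): P(P|Q) = (3/16)/(1/2) = 3/8;  -(3/16)·log₂(3/8) = 0.2653
H(P|Q) = 0.2653 + 0.2119 + 0.2119 + 0.2653
  = 0.9544 bits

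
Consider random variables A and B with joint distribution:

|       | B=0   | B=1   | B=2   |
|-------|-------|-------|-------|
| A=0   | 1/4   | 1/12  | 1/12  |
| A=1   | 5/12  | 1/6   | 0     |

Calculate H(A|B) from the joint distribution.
Marginal P(B) (column sums):
  P(B=0) = 1/4 + 5/12 = 2/3
  P(B=1) = 1/12 + 1/6 = 1/4
  P(B=2) = 1/12 + 0 = 1/12

H(A|B) = -Σ P(A,B)·log₂ P(A|B), where P(A|B) = P(A,B) / P(B)
  (cells with P(A,B) = 0 contribute 0)
  (A=0,B=0): P(A|B) = (1/4)/(2/3) = 3/8;  -(1/4)·log₂(3/8) = 0.3538
  (A=0,B=1): P(A|B) = (1/12)/(1/4) = 1/3;  -(1/12)·log₂(1/3) = 0.1321
  (A=0,B=2): P(A|B) = (1/12)/(1/12) = 1;  -(1/12)·log₂(1) = 0.0000
  (A=1,B=0): P(A|B) = (5/12)/(2/3) = 5/8;  -(5/12)·log₂(5/8) = 0.2825
  (A=1,B=1): P(A|B) = (1/6)/(1/4) = 2/3;  -(1/6)·log₂(2/3) = 0.0975
H(A|B) = 0.3538 + 0.1321 + 0.0000 + 0.2825 + 0.0975
  = 0.8659 bits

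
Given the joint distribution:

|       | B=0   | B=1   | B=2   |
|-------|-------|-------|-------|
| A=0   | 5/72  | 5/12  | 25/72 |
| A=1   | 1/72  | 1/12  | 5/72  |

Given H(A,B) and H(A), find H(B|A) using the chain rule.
From the chain rule: H(A,B) = H(A) + H(B|A)
Therefore: H(B|A) = H(A,B) - H(A)

H(A,B) = -[(5/72)·log₂(5/72) + (5/12)·log₂(5/12) + (25/72)·log₂(25/72) + (1/72)·log₂(1/72) + (1/12)·log₂(1/12) + (5/72)·log₂(5/72)]
  = 0.2672 + 0.5263 + 0.5299 + 0.0857 + 0.2987 + 0.2672
  = 1.9750 bits
Marginal P(A) (row sums):
  P(A=0) = 5/72 + 5/12 + 25/72 = 5/6
  P(A=1) = 1/72 + 1/12 + 5/72 = 1/6
H(A) = -[(5/6)·log₂(5/6) + (1/6)·log₂(1/6)]
  = 0.2192 + 0.4308
  = 0.6500 bits

H(B|A) = 1.9750 - 0.6500 = 1.3250 bits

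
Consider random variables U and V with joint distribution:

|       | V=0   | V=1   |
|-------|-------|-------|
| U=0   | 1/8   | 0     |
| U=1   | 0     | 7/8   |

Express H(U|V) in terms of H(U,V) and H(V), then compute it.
H(U|V) = H(U,V) - H(V)

Marginal P(V) (column sums):
  P(V=0) = 1/8 + 0 = 1/8
  P(V=1) = 0 + 7/8 = 7/8

H(U,V) = -[(1/8)·log₂(1/8) + (7/8)·log₂(7/8)]
  = 0.3750 + 0.1686
  = 0.5436 bits
H(V) = -[(1/8)·log₂(1/8) + (7/8)·log₂(7/8)]
  = 0.3750 + 0.1686
  = 0.5436 bits

H(U|V) = 0.5436 - 0.5436 = 0.0000 bits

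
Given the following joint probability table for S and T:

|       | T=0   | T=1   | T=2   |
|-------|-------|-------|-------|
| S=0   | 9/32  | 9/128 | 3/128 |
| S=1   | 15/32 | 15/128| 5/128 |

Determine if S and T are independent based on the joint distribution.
Marginal P(S) (row sums):
  P(S=0) = 9/32 + 9/128 + 3/128 = 3/8
  P(S=1) = 15/32 + 15/128 + 5/128 = 5/8
Marginal P(T) (column sums):
  P(T=0) = 9/32 + 15/32 = 3/4
  P(T=1) = 9/128 + 15/128 = 3/16
  P(T=2) = 3/128 + 5/128 = 1/16

S and T are independent iff P(S=i,T=j) = P(S=i)·P(T=j) for every cell.
  P(S=0)·P(T=0) = 3/8 × 3/4 = 9/32 = P(S=0,T=0) ✓
  P(S=0)·P(T=1) = 3/8 × 3/16 = 9/128 = P(S=0,T=1) ✓
  P(S=0)·P(T=2) = 3/8 × 1/16 = 3/128 = P(S=0,T=2) ✓
  P(S=1)·P(T=0) = 5/8 × 3/4 = 15/32 = P(S=1,T=0) ✓
  P(S=1)·P(T=1) = 5/8 × 3/16 = 15/128 = P(S=1,T=1) ✓
  P(S=1)·P(T=2) = 5/8 × 1/16 = 5/128 = P(S=1,T=2) ✓

Yes, S and T are independent: every cell factors, so I(S;T) = 0 bits.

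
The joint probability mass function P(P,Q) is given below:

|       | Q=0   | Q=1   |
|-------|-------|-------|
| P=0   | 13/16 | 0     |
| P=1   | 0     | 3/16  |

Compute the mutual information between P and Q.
Marginal P(P) (row sums):
  P(P=0) = 13/16 + 0 = 13/16
  P(P=1) = 0 + 3/16 = 3/16
Marginal P(Q) (column sums):
  P(Q=0) = 13/16 + 0 = 13/16
  P(Q=1) = 0 + 3/16 = 3/16

H(P) = -[(13/16)·log₂(13/16) + (3/16)·log₂(3/16)]
  = 0.2434 + 0.4528
  = 0.6962 bits
H(Q) = -[(13/16)·log₂(13/16) + (3/16)·log₂(3/16)]
  = 0.2434 + 0.4528
  = 0.6962 bits
H(P,Q) = -[(13/16)·log₂(13/16) + (3/16)·log₂(3/16)]
  = 0.2434 + 0.4528
  = 0.6962 bits

I(P;Q) = H(P) + H(Q) - H(P,Q)
  = 0.6962 + 0.6962 - 0.6962
  = 0.6962 bits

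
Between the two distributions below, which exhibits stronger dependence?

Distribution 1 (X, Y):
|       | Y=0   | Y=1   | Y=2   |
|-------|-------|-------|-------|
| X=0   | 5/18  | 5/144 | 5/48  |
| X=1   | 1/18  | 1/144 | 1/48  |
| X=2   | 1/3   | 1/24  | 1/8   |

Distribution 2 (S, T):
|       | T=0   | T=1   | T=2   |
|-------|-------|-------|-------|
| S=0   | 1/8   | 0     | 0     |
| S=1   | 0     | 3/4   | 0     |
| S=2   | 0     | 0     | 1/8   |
Distribution 1 (X, Y):
Marginal P(X) (row sums):
  P(X=0) = 5/18 + 5/144 + 5/48 = 5/12
  P(X=1) = 1/18 + 1/144 + 1/48 = 1/12
  P(X=2) = 1/3 + 1/24 + 1/8 = 1/2
Marginal P(Y) (column sums):
  P(Y=0) = 5/18 + 1/18 + 1/3 = 2/3
  P(Y=1) = 5/144 + 1/144 + 1/24 = 1/12
  P(Y=2) = 5/48 + 1/48 + 1/8 = 1/4

H(X) = -[(5/12)·log₂(5/12) + (1/12)·log₂(1/12) + (1/2)·log₂(1/2)]
  = 0.5263 + 0.2987 + 0.5000
  = 1.3250 bits
H(Y) = -[(2/3)·log₂(2/3) + (1/12)·log₂(1/12) + (1/4)·log₂(1/4)]
  = 0.3900 + 0.2987 + 0.5000
  = 1.1887 bits
H(X,Y) = -[(5/18)·log₂(5/18) + (5/144)·log₂(5/144) + (5/48)·log₂(5/48) + (1/18)·log₂(1/18) + (1/144)·log₂(1/144) + (1/48)·log₂(1/48) + (1/3)·log₂(1/3) + (1/24)·log₂(1/24) + (1/8)·log₂(1/8)]
  = 0.5133 + 0.1683 + 0.3399 + 0.2317 + 0.0498 + 0.1164 + 0.5283 + 0.1910 + 0.3750
  = 2.5137 bits

I(X;Y) = H(X) + H(Y) - H(X,Y)
  = 1.3250 + 1.1887 - 2.5137
  = 0.0000 bits

Distribution 2 (S, T):
Marginal P(S) (row sums):
  P(S=0) = 1/8 + 0 + 0 = 1/8
  P(S=1) = 0 + 3/4 + 0 = 3/4
  P(S=2) = 0 + 0 + 1/8 = 1/8
Marginal P(T) (column sums):
  P(T=0) = 1/8 + 0 + 0 = 1/8
  P(T=1) = 0 + 3/4 + 0 = 3/4
  P(T=2) = 0 + 0 + 1/8 = 1/8

H(S) = -[(1/8)·log₂(1/8) + (3/4)·log₂(3/4) + (1/8)·log₂(1/8)]
  = 0.3750 + 0.3113 + 0.3750
  = 1.0613 bits
H(T) = -[(1/8)·log₂(1/8) + (3/4)·log₂(3/4) + (1/8)·log₂(1/8)]
  = 0.3750 + 0.3113 + 0.3750
  = 1.0613 bits
H(S,T) = -[(1/8)·log₂(1/8) + (3/4)·log₂(3/4) + (1/8)·log₂(1/8)]
  = 0.3750 + 0.3113 + 0.3750
  = 1.0613 bits

I(S;T) = H(S) + H(T) - H(S,T)
  = 1.0613 + 1.0613 - 1.0613
  = 1.0613 bits

I(S;T) = 1.0613 bits > I(X;Y) = 0.0000 bits, so (S, T) has the higher mutual information (stronger dependence).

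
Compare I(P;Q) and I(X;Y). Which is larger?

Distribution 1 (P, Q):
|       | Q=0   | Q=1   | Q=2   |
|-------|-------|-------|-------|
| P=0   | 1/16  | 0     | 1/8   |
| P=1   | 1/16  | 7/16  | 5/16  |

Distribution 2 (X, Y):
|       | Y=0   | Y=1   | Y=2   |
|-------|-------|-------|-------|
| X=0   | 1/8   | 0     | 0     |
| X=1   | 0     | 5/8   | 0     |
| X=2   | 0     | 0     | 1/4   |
Distribution 1 (P, Q):
Marginal P(P) (row sums):
  P(P=0) = 1/16 + 0 + 1/8 = 3/16
  P(P=1) = 1/16 + 7/16 + 5/16 = 13/16
Marginal P(Q) (column sums):
  P(Q=0) = 1/16 + 1/16 = 1/8
  P(Q=1) = 0 + 7/16 = 7/16
  P(Q=2) = 1/8 + 5/16 = 7/16

H(P) = -[(3/16)·log₂(3/16) + (13/16)·log₂(13/16)]
  = 0.4528 + 0.2434
  = 0.6962 bits
H(Q) = -[(1/8)·log₂(1/8) + (7/16)·log₂(7/16) + (7/16)·log₂(7/16)]
  = 0.3750 + 0.5218 + 0.5218
  = 1.4186 bits
H(P,Q) = -[(1/16)·log₂(1/16) + (1/8)·log₂(1/8) + (1/16)·log₂(1/16) + (7/16)·log₂(7/16) + (5/16)·log₂(5/16)]
  = 0.2500 + 0.3750 + 0.2500 + 0.5218 + 0.5244
  = 1.9212 bits

I(P;Q) = H(P) + H(Q) - H(P,Q)
  = 0.6962 + 1.4186 - 1.9212
  = 0.1936 bits

Distribution 2 (X, Y):
Marginal P(X) (row sums):
  P(X=0) = 1/8 + 0 + 0 = 1/8
  P(X=1) = 0 + 5/8 + 0 = 5/8
  P(X=2) = 0 + 0 + 1/4 = 1/4
Marginal P(Y) (column sums):
  P(Y=0) = 1/8 + 0 + 0 = 1/8
  P(Y=1) = 0 + 5/8 + 0 = 5/8
  P(Y=2) = 0 + 0 + 1/4 = 1/4

H(X) = -[(1/8)·log₂(1/8) + (5/8)·log₂(5/8) + (1/4)·log₂(1/4)]
  = 0.3750 + 0.4238 + 0.5000
  = 1.2988 bits
H(Y) = -[(1/8)·log₂(1/8) + (5/8)·log₂(5/8) + (1/4)·log₂(1/4)]
  = 0.3750 + 0.4238 + 0.5000
  = 1.2988 bits
H(X,Y) = -[(1/8)·log₂(1/8) + (5/8)·log₂(5/8) + (1/4)·log₂(1/4)]
  = 0.3750 + 0.4238 + 0.5000
  = 1.2988 bits

I(X;Y) = H(X) + H(Y) - H(X,Y)
  = 1.2988 + 1.2988 - 1.2988
  = 1.2988 bits

I(X;Y) = 1.2988 bits > I(P;Q) = 0.1936 bits, so (X, Y) has the higher mutual information (stronger dependence).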